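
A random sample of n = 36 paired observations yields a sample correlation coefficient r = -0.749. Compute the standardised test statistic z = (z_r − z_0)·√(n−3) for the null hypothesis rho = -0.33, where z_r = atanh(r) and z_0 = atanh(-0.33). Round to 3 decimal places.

-3.607

Fisher z: atanh(-0.749) = -0.970673, atanh(-0.33) = -0.342828
z = (z_r − z_0)·√(n−3) = (-0.970673 − (-0.342828))·√33 = -0.627845 · 5.744563 = -3.607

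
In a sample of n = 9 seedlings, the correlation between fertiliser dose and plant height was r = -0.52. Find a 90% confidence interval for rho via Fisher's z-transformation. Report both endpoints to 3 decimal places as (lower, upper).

z_r = atanh(-0.52) = -0.576340;  SE = 1/√(n−3) = 1/√6 = 0.408248
z-limits: -0.576340 ± 1.645·0.408248 = -0.576340 ± 0.671568 = [-1.247908, 0.095228]
ρ-limits: (tanh -1.247908, tanh 0.095228) = (-0.848, 0.095)

(-0.848, 0.095)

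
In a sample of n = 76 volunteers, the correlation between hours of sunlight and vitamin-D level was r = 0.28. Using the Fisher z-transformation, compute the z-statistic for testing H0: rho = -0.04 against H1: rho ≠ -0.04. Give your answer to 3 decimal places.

z_r = atanh(0.28) = 0.287682,  z_0 = atanh(-0.04) = -0.040021
SE = 1/√(n−3) = 1/√73 = 0.117041
z = (z_r − z_0)/SE = (0.287682 − (-0.040021)) / 0.117041 = 0.327703 / 0.117041 = 2.800

2.800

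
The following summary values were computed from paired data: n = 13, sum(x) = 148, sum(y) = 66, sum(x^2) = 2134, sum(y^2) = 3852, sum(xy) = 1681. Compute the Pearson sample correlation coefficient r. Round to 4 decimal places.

S_xy = nΣxy − ΣxΣy = 13·1681 − 148·66 = 21853 − 9768 = 12085
S_xx = nΣx² − (Σx)² = 13·2134 − 148² = 27742 − 21904 = 5838
S_yy = nΣy² − (Σy)² = 13·3852 − 66² = 50076 − 4356 = 45720
r = S_xy / √(S_xx·S_yy) = 12085 / √(5838·45720) = 12085 / √266913360 = 12085 / 16337.4833 = 0.7397

0.7397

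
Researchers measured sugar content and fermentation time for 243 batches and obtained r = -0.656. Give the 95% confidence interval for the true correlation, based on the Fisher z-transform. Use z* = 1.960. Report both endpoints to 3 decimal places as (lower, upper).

(-0.722, -0.578)

Fisher z: z_r = atanh(r) = ½·ln((1+(-0.656))/(1−(-0.656))) = -0.785759
SE(z) = 1/√(n−3) = 1/√240 = 0.064550
95% ⇒ z* = 1.960; margin = 1.960·0.064550 = 0.126518
CI on z-scale: (-0.912277, -0.659241)
Back-transform: tanh(-0.912277) = -0.722223, tanh(-0.659241) = -0.577858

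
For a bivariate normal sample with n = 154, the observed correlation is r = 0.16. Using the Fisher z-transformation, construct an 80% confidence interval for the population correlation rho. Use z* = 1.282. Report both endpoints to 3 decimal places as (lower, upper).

Fisher z: z_r = atanh(r) = ½·ln((1+0.16)/(1−0.16)) = 0.161387
SE(z) = 1/√(n−3) = 1/√151 = 0.081379
80% ⇒ z* = 1.282; margin = 1.282·0.081379 = 0.104328
CI on z-scale: (0.057059, 0.265715)
Back-transform: tanh(0.057059) = 0.056997, tanh(0.265715) = 0.259633

(0.057, 0.260)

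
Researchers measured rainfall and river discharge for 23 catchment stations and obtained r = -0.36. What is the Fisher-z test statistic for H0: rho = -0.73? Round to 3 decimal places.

2.468

z_r = atanh(-0.36) = -0.376886,  z_0 = atanh(-0.73) = -0.928727
SE = 1/√(n−3) = 1/√20 = 0.223607
z = (z_r − z_0)/SE = (-0.376886 − (-0.928727)) / 0.223607 = 0.551841 / 0.223607 = 2.468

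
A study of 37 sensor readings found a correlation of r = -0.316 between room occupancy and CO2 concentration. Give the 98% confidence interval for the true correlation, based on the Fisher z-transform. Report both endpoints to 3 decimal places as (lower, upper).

z_r = atanh(-0.316) = -0.327197;  SE = 1/√(n−3) = 1/√34 = 0.171499
z-limits: -0.327197 ± 2.326·0.171499 = -0.327197 ± 0.398907 = [-0.726104, 0.071710]
ρ-limits: (tanh -0.726104, tanh 0.071710) = (-0.621, 0.072)

(-0.621, 0.072)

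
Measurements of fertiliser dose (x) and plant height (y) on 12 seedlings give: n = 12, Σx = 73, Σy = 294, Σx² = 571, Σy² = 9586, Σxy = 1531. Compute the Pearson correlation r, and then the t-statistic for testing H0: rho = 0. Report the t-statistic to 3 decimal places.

-1.676

Numerator: nΣxy − (Σx)(Σy) = 12·1531 − (73)(294) = -3090
Denominator: √[(nΣx²−(Σx)²)(nΣy²−(Σy)²)]
  nΣx²−(Σx)² = 12·571 − 5329 = 1523;  nΣy²−(Σy)² = 12·9586 − 86436 = 28596
  √(1523·28596) = √43551708 = 6599.3718
r = -3090 / 6599.3718 = -0.4682
t = r·√(n−2)/√(1−r²) = -0.4682·√10 / √(1−0.219211) = -1.480578 / 0.883623 = -1.676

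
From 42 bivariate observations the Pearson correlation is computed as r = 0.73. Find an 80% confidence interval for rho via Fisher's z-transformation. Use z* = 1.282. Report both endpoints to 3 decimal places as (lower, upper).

(0.619, 0.812)

Fisher z: z_r = atanh(r) = ½·ln((1+0.73)/(1−0.73)) = 0.928727
SE(z) = 1/√(n−3) = 1/√39 = 0.160128
80% ⇒ z* = 1.282; margin = 1.282·0.160128 = 0.205284
CI on z-scale: (0.723443, 1.134011)
Back-transform: tanh(0.723443) = 0.619037, tanh(1.134011) = 0.812388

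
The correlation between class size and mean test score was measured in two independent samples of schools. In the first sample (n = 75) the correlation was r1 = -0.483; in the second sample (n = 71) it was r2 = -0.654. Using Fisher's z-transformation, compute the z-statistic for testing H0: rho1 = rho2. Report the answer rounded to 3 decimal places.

Fisher z-transforms: z1 = atanh(-0.483) = -0.526890, z2 = atanh(-0.654) = -0.782257; difference d = 0.255367
Var(d) = 1/72 + 1/68 = 0.0138889 + 0.0147059 = 0.0285948
z = d/√Var(d) = 0.255367 / √0.0285948 = 0.255367 / 0.169100 = 1.510

1.510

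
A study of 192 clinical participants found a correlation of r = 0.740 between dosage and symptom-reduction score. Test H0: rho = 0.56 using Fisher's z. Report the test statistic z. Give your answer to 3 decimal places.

Fisher z: atanh(0.740) = 0.950479, atanh(0.56) = 0.632833
z = (z_r − z_0)·√(n−3) = (0.950479 − 0.632833)·√189 = 0.317646 · 13.747727 = 4.367

4.367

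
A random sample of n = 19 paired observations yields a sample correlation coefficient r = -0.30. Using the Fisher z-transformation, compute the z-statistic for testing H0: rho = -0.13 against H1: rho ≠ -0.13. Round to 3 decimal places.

-0.715

Fisher z: atanh(-0.30) = -0.309520, atanh(-0.13) = -0.130740
z = (z_r − z_0)·√(n−3) = (-0.309520 − (-0.130740))·√16 = -0.178780 · 4.000000 = -0.715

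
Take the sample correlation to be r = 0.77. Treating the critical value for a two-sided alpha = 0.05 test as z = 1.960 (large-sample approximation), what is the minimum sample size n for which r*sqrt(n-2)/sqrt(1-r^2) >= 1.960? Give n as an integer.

5

r√(n−2)/√(1−r²) ≥ 1.960  ⇔  n−2 ≥ (1.960)²·(1−r²)/r²
(1−r²)/r² = (1−0.5929)/0.5929 = 0.6866
n ≥ 2 + 3.8416·0.6866 = 2 + 2.6376 = 4.6376
⌈4.6376⌉ = 5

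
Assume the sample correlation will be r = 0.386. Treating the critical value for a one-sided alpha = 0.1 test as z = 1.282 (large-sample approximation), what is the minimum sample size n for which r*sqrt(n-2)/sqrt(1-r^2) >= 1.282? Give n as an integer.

Need r·√(n−2)/√(1−r²) ≥ 1.282
√(n−2) ≥ 1.282·√(1−0.148996) / 0.386 = 1.282·0.922499 / 0.386 = 3.0638
n−2 ≥ 9.3869  ⇒  n ≥ 11.3869
Smallest integer n = 12

12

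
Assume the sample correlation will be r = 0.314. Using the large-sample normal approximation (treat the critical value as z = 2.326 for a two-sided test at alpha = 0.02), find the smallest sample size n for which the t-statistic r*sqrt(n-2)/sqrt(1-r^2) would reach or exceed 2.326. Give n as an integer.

r√(n−2)/√(1−r²) ≥ 2.326  ⇔  n−2 ≥ (2.326)²·(1−r²)/r²
(1−r²)/r² = (1−0.098596)/0.098596 = 9.1424
n ≥ 2 + 5.410276·9.1424 = 2 + 49.4629 = 51.4629
⌈51.4629⌉ = 52

52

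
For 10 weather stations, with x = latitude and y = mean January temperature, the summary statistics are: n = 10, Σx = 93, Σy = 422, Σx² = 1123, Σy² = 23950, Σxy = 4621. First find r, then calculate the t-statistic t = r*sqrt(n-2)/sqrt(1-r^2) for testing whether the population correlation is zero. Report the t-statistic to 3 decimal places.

1.878

Numerator: nΣxy − (Σx)(Σy) = 10·4621 − (93)(422) = 6964
Denominator: √[(nΣx²−(Σx)²)(nΣy²−(Σy)²)]
  nΣx²−(Σx)² = 10·1123 − 8649 = 2581;  nΣy²−(Σy)² = 10·23950 − 178084 = 61416
  √(2581·61416) = √158514696 = 12590.2620
r = 6964 / 12590.2620 = 0.5531
t = r·√(n−2)/√(1−r²) = 0.5531·√8 / √(1−0.305920) = 1.564403 / 0.833115 = 1.878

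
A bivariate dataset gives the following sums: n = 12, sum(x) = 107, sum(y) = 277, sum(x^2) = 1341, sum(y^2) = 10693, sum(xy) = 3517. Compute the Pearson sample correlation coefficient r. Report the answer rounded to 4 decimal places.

0.8119

Numerator: nΣxy − (Σx)(Σy) = 12·3517 − (107)(277) = 12565
Denominator: √[(nΣx²−(Σx)²)(nΣy²−(Σy)²)]
  nΣx²−(Σx)² = 12·1341 − 11449 = 4643;  nΣy²−(Σy)² = 12·10693 − 76729 = 51587
  √(4643·51587) = √239518441 = 15476.3833
r = 12565 / 15476.3833 = 0.8119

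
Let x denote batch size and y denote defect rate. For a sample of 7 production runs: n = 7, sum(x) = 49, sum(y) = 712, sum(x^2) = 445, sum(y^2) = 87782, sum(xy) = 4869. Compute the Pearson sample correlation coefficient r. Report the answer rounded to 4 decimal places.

Numerator: nΣxy − (Σx)(Σy) = 7·4869 − (49)(712) = -805
Denominator: √[(nΣx²−(Σx)²)(nΣy²−(Σy)²)]
  nΣx²−(Σx)² = 7·445 − 2401 = 714;  nΣy²−(Σy)² = 7·87782 − 506944 = 107530
  √(714·107530) = √76776420 = 8762.2155
r = -805 / 8762.2155 = -0.0919

-0.0919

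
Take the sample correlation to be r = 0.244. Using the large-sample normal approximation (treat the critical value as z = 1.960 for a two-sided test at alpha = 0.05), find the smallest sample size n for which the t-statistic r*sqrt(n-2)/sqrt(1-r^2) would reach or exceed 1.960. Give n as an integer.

r√(n−2)/√(1−r²) ≥ 1.960  ⇔  n−2 ≥ (1.960)²·(1−r²)/r²
(1−r²)/r² = (1−0.059536)/0.059536 = 15.7966
n ≥ 2 + 3.8416·15.7966 = 2 + 60.6842 = 62.6842
⌈62.6842⌉ = 63

63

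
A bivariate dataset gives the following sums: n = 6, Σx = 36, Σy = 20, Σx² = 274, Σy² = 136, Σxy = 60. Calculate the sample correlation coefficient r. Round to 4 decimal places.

-0.9462

S_xy = nΣxy − ΣxΣy = 6·60 − 36·20 = 360 − 720 = -360
S_xx = nΣx² − (Σx)² = 6·274 − 36² = 1644 − 1296 = 348
S_yy = nΣy² − (Σy)² = 6·136 − 20² = 816 − 400 = 416
r = S_xy / √(S_xx·S_yy) = -360 / √(348·416) = -360 / √144768 = -360 / 380.4839 = -0.9462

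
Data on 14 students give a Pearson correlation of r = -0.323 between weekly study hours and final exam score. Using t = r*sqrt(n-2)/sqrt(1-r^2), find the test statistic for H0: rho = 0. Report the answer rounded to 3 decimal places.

t = r·√(n−2) / √(1−r²) with r = -0.323, n = 14
  = -0.323·√12 / √(1 − 0.104329)
  = -0.323·3.464102 / 0.946399
  = -1.118905 / 0.946399 = -1.182

-1.182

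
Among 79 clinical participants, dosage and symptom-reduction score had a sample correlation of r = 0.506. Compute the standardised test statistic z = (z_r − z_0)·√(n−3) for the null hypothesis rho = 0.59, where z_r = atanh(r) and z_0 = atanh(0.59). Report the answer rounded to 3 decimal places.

z_r = atanh(0.506) = 0.557338,  z_0 = atanh(0.59) = 0.677666
SE = 1/√(n−3) = 1/√76 = 0.114708
z = (z_r − z_0)/SE = (0.557338 − 0.677666) / 0.114708 = -0.120328 / 0.114708 = -1.049

-1.049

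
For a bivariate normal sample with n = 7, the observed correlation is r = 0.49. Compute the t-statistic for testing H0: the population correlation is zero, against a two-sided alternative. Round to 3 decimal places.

1 − r² = 1 − 0.2401 = 0.7599;  √(1−r²) = 0.871722
√(n−2) = √5 = 2.236068
t = r·√(n−2)/√(1−r²) = 0.49 · 2.236068 / 0.871722 = 1.257

1.257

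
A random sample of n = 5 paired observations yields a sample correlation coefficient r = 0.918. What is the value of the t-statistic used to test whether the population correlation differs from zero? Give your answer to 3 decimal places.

1 − r² = 1 − 0.842724 = 0.157276;  √(1−r²) = 0.396580
√(n−2) = √3 = 1.732051
t = r·√(n−2)/√(1−r²) = 0.918 · 1.732051 / 0.396580 = 4.009

4.009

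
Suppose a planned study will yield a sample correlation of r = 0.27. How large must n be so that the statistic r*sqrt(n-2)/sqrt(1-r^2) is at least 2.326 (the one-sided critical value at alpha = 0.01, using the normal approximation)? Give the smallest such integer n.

71

Need r·√(n−2)/√(1−r²) ≥ 2.326
√(n−2) ≥ 2.326·√(1−0.0729) / 0.27 = 2.326·0.962860 / 0.27 = 8.2949
n−2 ≥ 68.8054  ⇒  n ≥ 70.8054
Smallest integer n = 71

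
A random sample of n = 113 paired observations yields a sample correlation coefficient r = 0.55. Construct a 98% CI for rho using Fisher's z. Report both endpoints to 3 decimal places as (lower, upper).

(0.377, 0.686)

Fisher z: z_r = atanh(r) = ½·ln((1+0.55)/(1−0.55)) = 0.618381
SE(z) = 1/√(n−3) = 1/√110 = 0.095346
98% ⇒ z* = 2.326; margin = 2.326·0.095346 = 0.221775
CI on z-scale: (0.396606, 0.840156)
Back-transform: tanh(0.396606) = 0.377041, tanh(0.840156) = 0.685892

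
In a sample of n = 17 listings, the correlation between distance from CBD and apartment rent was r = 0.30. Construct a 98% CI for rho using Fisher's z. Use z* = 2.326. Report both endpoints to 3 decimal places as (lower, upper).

(-0.302, 0.731)

z_r = atanh(0.30) = 0.309520;  SE = 1/√(n−3) = 1/√14 = 0.267261
z-limits: 0.309520 ± 2.326·0.267261 = 0.309520 ± 0.621649 = [-0.312129, 0.931169]
ρ-limits: (tanh -0.312129, tanh 0.931169) = (-0.302, 0.731)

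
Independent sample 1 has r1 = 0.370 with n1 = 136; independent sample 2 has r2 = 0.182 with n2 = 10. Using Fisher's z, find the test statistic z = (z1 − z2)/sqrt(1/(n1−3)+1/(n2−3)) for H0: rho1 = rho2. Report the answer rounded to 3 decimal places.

Fisher z-transforms: z1 = atanh(0.370) = 0.388423, z2 = atanh(0.182) = 0.184050; difference d = 0.204373
Var(d) = 1/133 + 1/7 = 0.0075188 + 0.1428571 = 0.1503759
z = d/√Var(d) = 0.204373 / √0.1503759 = 0.204373 / 0.387783 = 0.527

0.527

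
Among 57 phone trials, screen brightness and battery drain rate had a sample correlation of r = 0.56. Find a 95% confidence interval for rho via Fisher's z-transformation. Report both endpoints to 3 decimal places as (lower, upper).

z_r = atanh(0.56) = 0.632833;  SE = 1/√(n−3) = 1/√54 = 0.136083
z-limits: 0.632833 ± 1.960·0.136083 = 0.632833 ± 0.266723 = [0.366110, 0.899556]
ρ-limits: (tanh 0.366110, tanh 0.899556) = (0.351, 0.716)

(0.351, 0.716)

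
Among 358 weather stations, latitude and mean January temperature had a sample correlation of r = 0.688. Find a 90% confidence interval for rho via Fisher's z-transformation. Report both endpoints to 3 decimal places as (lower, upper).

(0.639, 0.731)

z_r = atanh(0.688) = 0.844148;  SE = 1/√(n−3) = 1/√355 = 0.053074
z-limits: 0.844148 ± 1.645·0.053074 = 0.844148 ± 0.087307 = [0.756841, 0.931455]
ρ-limits: (tanh 0.756841, tanh 0.931455) = (0.639, 0.731)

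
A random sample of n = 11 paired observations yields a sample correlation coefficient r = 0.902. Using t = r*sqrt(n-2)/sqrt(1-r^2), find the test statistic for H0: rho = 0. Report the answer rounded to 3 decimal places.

6.268

t = r·√(n−2) / √(1−r²) with r = 0.902, n = 11
  = 0.902·√9 / √(1 − 0.813604)
  = 0.902·3.000000 / 0.431736
  = 2.706000 / 0.431736 = 6.268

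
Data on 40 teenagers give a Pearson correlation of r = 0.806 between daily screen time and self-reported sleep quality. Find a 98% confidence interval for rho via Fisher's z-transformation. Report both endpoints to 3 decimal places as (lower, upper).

(0.625, 0.905)

z_r = atanh(0.806) = 1.115506;  SE = 1/√(n−3) = 1/√37 = 0.164399
z-limits: 1.115506 ± 2.326·0.164399 = 1.115506 ± 0.382392 = [0.733114, 1.497898]
ρ-limits: (tanh 0.733114, tanh 1.497898) = (0.625, 0.905)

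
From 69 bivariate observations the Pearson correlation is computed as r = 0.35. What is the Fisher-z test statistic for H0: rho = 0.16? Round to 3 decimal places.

z_r = atanh(0.35) = 0.365444,  z_0 = atanh(0.16) = 0.161387
SE = 1/√(n−3) = 1/√66 = 0.123091
z = (z_r − z_0)/SE = (0.365444 − 0.161387) / 0.123091 = 0.204057 / 0.123091 = 1.658

1.658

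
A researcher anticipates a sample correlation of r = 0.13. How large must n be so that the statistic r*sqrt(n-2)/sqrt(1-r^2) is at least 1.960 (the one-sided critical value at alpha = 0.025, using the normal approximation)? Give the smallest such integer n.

Need r·√(n−2)/√(1−r²) ≥ 1.960
√(n−2) ≥ 1.960·√(1−0.0169) / 0.13 = 1.960·0.991514 / 0.13 = 14.9490
n−2 ≥ 223.4726  ⇒  n ≥ 225.4726
Smallest integer n = 226

226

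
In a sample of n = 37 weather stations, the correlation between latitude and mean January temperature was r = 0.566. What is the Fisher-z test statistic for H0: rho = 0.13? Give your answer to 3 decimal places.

2.979

z_r = atanh(0.566) = 0.641618,  z_0 = atanh(0.13) = 0.130740
SE = 1/√(n−3) = 1/√34 = 0.171499
z = (z_r − z_0)/SE = (0.641618 − 0.130740) / 0.171499 = 0.510878 / 0.171499 = 2.979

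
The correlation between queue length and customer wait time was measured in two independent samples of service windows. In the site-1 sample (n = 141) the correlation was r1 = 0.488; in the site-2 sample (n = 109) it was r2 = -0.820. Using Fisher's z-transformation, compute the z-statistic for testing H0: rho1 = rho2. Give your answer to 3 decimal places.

13.087

z1 = atanh(0.488) = 0.533432,  z2 = atanh(-0.820) = -1.156817
SE = √(1/(n1−3) + 1/(n2−3)) = √(1/138 + 1/106) = √(0.0072464 + 0.0094340) = √0.0166804 = 0.129153
z = (z1 − z2)/SE = (0.533432 − (-1.156817)) / 0.129153 = 1.690249 / 0.129153 = 13.087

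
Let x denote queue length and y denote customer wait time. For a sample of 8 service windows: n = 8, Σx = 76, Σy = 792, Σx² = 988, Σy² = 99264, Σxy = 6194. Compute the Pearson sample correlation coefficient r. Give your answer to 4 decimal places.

-0.5647

Numerator: nΣxy − (Σx)(Σy) = 8·6194 − (76)(792) = -10640
Denominator: √[(nΣx²−(Σx)²)(nΣy²−(Σy)²)]
  nΣx²−(Σx)² = 8·988 − 5776 = 2128;  nΣy²−(Σy)² = 8·99264 − 627264 = 166848
  √(2128·166848) = √355052544 = 18842.8380
r = -10640 / 18842.8380 = -0.5647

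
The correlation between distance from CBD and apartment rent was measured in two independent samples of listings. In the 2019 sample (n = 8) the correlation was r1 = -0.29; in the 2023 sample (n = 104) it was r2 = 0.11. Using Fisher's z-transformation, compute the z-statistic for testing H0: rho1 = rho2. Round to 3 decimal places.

Fisher z-transforms: z1 = atanh(-0.29) = -0.298566, z2 = atanh(0.11) = 0.110447; difference d = -0.409013
Var(d) = 1/5 + 1/101 = 0.2000000 + 0.0099010 = 0.2099010
z = d/√Var(d) = -0.409013 / √0.2099010 = -0.409013 / 0.458150 = -0.893

-0.893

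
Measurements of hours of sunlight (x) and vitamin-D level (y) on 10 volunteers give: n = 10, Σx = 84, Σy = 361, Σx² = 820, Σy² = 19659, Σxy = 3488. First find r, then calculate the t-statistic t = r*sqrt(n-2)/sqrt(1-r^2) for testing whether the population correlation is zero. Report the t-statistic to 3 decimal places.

Numerator: nΣxy − (Σx)(Σy) = 10·3488 − (84)(361) = 4556
Denominator: √[(nΣx²−(Σx)²)(nΣy²−(Σy)²)]
  nΣx²−(Σx)² = 10·820 − 7056 = 1144;  nΣy²−(Σy)² = 10·19659 − 130321 = 66269
  √(1144·66269) = √75811736 = 8706.9935
r = 4556 / 8706.9935 = 0.5233
t = r·√(n−2)/√(1−r²) = 0.5233·√8 / √(1−0.273843) = 1.480116 / 0.852148 = 1.737

1.737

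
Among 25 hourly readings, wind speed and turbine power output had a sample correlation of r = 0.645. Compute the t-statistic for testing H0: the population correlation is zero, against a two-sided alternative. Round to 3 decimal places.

4.048

1 − r² = 1 − 0.416025 = 0.583975;  √(1−r²) = 0.764183
√(n−2) = √23 = 4.795832
t = r·√(n−2)/√(1−r²) = 0.645 · 4.795832 / 0.764183 = 4.048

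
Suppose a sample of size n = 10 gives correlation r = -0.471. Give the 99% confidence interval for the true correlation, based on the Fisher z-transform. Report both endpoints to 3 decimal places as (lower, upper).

Fisher z: z_r = atanh(r) = ½·ln((1+(-0.471))/(1−(-0.471))) = -0.511355
SE(z) = 1/√(n−3) = 1/√7 = 0.377964
99% ⇒ z* = 2.576; margin = 2.576·0.377964 = 0.973635
CI on z-scale: (-1.484990, 0.462280)
Back-transform: tanh(-1.484990) = -0.902399, tanh(0.462280) = 0.431941

(-0.902, 0.432)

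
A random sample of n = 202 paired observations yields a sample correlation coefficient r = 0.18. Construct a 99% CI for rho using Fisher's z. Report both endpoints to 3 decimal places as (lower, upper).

(-0.001, 0.349)

z_r = atanh(0.18) = 0.181983;  SE = 1/√(n−3) = 1/√199 = 0.070888
z-limits: 0.181983 ± 2.576·0.070888 = 0.181983 ± 0.182607 = [-0.000624, 0.364590]
ρ-limits: (tanh -0.000624, tanh 0.364590) = (-0.001, 0.349)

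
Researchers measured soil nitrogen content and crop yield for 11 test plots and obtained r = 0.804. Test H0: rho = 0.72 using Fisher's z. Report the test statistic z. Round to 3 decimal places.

0.572

z_r = atanh(0.804) = 1.109824,  z_0 = atanh(0.72) = 0.907645
SE = 1/√(n−3) = 1/√8 = 0.353553
z = (z_r − z_0)/SE = (1.109824 − 0.907645) / 0.353553 = 0.202179 / 0.353553 = 0.572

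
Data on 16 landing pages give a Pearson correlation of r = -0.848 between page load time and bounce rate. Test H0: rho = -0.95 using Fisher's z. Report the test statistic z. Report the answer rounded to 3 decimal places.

Fisher z: atanh(-0.848) = -1.248989, atanh(-0.95) = -1.831781
z = (z_r − z_0)·√(n−3) = (-1.248989 − (-1.831781))·√13 = 0.582792 · 3.605551 = 2.101

2.101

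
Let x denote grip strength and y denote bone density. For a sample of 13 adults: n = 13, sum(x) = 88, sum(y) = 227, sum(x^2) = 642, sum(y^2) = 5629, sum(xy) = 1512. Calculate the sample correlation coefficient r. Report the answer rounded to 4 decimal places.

-0.0886

S_xy = nΣxy − ΣxΣy = 13·1512 − 88·227 = 19656 − 19976 = -320
S_xx = nΣx² − (Σx)² = 13·642 − 88² = 8346 − 7744 = 602
S_yy = nΣy² − (Σy)² = 13·5629 − 227² = 73177 − 51529 = 21648
r = S_xy / √(S_xx·S_yy) = -320 / √(602·21648) = -320 / √13032096 = -320 / 3609.9994 = -0.0886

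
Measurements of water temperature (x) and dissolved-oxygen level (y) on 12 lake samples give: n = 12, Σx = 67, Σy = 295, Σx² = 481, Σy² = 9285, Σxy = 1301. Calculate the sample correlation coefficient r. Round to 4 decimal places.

-0.7423

Numerator: nΣxy − (Σx)(Σy) = 12·1301 − (67)(295) = -4153
Denominator: √[(nΣx²−(Σx)²)(nΣy²−(Σy)²)]
  nΣx²−(Σx)² = 12·481 − 4489 = 1283;  nΣy²−(Σy)² = 12·9285 − 87025 = 24395
  √(1283·24395) = √31298785 = 5594.5317
r = -4153 / 5594.5317 = -0.7423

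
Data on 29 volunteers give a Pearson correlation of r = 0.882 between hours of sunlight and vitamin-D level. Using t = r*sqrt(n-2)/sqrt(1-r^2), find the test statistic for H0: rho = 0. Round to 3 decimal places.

9.725

t = r·√(n−2) / √(1−r²) with r = 0.882, n = 29
  = 0.882·√27 / √(1 − 0.777924)
  = 0.882·5.196152 / 0.471249
  = 4.583006 / 0.471249 = 9.725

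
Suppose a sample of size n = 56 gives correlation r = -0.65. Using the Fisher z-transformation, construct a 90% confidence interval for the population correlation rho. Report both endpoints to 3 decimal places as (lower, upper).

(-0.762, -0.500)

z_r = atanh(-0.65) = -0.775299;  SE = 1/√(n−3) = 1/√53 = 0.137361
z-limits: -0.775299 ± 1.645·0.137361 = -0.775299 ± 0.225959 = [-1.001258, -0.549340]
ρ-limits: (tanh -1.001258, tanh -0.549340) = (-0.762, -0.500)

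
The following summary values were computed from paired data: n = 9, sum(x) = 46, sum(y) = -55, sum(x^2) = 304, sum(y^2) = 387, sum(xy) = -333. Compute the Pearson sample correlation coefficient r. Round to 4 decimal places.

Numerator: nΣxy − (Σx)(Σy) = 9·(-333) − (46)(-55) = -467
Denominator: √[(nΣx²−(Σx)²)(nΣy²−(Σy)²)]
  nΣx²−(Σx)² = 9·304 − 2116 = 620;  nΣy²−(Σy)² = 9·387 − 3025 = 458
  √(620·458) = √283960 = 532.8790
r = -467 / 532.8790 = -0.8764

-0.8764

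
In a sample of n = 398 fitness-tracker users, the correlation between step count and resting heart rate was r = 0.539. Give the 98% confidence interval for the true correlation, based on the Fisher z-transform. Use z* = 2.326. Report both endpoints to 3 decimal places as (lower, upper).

z_r = atanh(0.539) = 0.602745;  SE = 1/√(n−3) = 1/√395 = 0.050315
z-limits: 0.602745 ± 2.326·0.050315 = 0.602745 ± 0.117033 = [0.485712, 0.719778]
ρ-limits: (tanh 0.485712, tanh 0.719778) = (0.451, 0.617)

(0.451, 0.617)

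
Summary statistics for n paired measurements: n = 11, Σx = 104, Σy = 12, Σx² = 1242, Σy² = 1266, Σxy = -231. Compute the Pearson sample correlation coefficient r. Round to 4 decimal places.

S_xy = nΣxy − ΣxΣy = 11·(-231) − 104·12 = -2541 − 1248 = -3789
S_xx = nΣx² − (Σx)² = 11·1242 − 104² = 13662 − 10816 = 2846
S_yy = nΣy² − (Σy)² = 11·1266 − 12² = 13926 − 144 = 13782
r = S_xy / √(S_xx·S_yy) = -3789 / √(2846·13782) = -3789 / √39223572 = -3789 / 6262.8725 = -0.6050

-0.6050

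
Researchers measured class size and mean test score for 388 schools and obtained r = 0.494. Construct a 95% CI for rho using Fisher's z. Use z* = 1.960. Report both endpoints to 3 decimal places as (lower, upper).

Fisher z: z_r = atanh(r) = ½·ln((1+0.494)/(1−0.494)) = 0.541338
SE(z) = 1/√(n−3) = 1/√385 = 0.050965
95% ⇒ z* = 1.960; margin = 1.960·0.050965 = 0.099891
CI on z-scale: (0.441447, 0.641229)
Back-transform: tanh(0.441447) = 0.414843, tanh(0.641229) = 0.565736

(0.415, 0.566)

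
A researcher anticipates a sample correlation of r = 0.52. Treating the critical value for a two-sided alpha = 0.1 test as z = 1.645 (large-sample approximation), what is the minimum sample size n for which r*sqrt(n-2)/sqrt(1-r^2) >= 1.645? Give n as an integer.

10

r√(n−2)/√(1−r²) ≥ 1.645  ⇔  n−2 ≥ (1.645)²·(1−r²)/r²
(1−r²)/r² = (1−0.2704)/0.2704 = 2.6982
n ≥ 2 + 2.706025·2.6982 = 2 + 7.3014 = 9.3014
⌈9.3014⌉ = 10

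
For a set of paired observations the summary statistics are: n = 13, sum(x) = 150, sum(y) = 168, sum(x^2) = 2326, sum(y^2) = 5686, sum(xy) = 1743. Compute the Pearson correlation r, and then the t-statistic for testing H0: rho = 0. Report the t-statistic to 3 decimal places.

S_xy = nΣxy − ΣxΣy = 13·1743 − 150·168 = 22659 − 25200 = -2541
S_xx = nΣx² − (Σx)² = 13·2326 − 150² = 30238 − 22500 = 7738
S_yy = nΣy² − (Σy)² = 13·5686 − 168² = 73918 − 28224 = 45694
r = S_xy / √(S_xx·S_yy) = -2541 / √(7738·45694) = -2541 / √353580172 = -2541 / 18803.7276 = -0.1351
t = r·√(n−2)/√(1−r²) = -0.1351·√11 / √(1−0.018252) = -0.448076 / 0.990832 = -0.452

-0.452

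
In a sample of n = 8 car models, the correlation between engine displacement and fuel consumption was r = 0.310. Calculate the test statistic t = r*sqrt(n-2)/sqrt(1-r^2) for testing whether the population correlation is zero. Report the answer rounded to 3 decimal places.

t = r·√(n−2) / √(1−r²) with r = 0.310, n = 8
  = 0.310·√6 / √(1 − 0.096100)
  = 0.310·2.449490 / 0.950737
  = 0.759342 / 0.950737 = 0.799

0.799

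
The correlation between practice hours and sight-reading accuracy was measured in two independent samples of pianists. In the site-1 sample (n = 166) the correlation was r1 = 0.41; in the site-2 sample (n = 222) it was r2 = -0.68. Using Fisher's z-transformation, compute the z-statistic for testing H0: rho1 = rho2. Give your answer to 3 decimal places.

12.226

z1 = atanh(0.41) = 0.435611,  z2 = atanh(-0.68) = -0.829114
SE = √(1/(n1−3) + 1/(n2−3)) = √(1/163 + 1/219) = √(0.0061350 + 0.0045662) = √0.0107012 = 0.103447
z = (z1 − z2)/SE = (0.435611 − (-0.829114)) / 0.103447 = 1.264725 / 0.103447 = 12.226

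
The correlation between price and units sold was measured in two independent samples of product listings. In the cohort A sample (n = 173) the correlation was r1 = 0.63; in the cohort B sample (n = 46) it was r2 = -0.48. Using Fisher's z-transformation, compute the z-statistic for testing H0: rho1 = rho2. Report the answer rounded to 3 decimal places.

z1 = atanh(0.63) = 0.741416,  z2 = atanh(-0.48) = -0.522984
SE = √(1/(n1−3) + 1/(n2−3)) = √(1/170 + 1/43) = √(0.0058824 + 0.0232558) = √0.0291382 = 0.170699
z = (z1 − z2)/SE = (0.741416 − (-0.522984)) / 0.170699 = 1.264400 / 0.170699 = 7.407

7.407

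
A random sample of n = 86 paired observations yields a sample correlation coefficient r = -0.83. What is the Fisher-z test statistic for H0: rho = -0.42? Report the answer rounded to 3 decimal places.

Fisher z: atanh(-0.83) = -1.188136, atanh(-0.42) = -0.447692
z = (z_r − z_0)·√(n−3) = (-1.188136 − (-0.447692))·√83 = -0.740444 · 9.110434 = -6.746

-6.746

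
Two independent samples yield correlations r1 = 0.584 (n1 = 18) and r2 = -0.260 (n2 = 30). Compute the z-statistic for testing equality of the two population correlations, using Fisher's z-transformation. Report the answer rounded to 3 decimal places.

Fisher z-transforms: z1 = atanh(0.584) = 0.668512, z2 = atanh(-0.260) = -0.266108; difference d = 0.934620
Var(d) = 1/15 + 1/27 = 0.0666667 + 0.0370370 = 0.1037037
z = d/√Var(d) = 0.934620 / √0.1037037 = 0.934620 / 0.322031 = 2.902

2.902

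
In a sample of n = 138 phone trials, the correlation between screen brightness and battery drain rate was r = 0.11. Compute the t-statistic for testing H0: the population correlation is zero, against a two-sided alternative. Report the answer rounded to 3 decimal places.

1.291

1 − r² = 1 − 0.0121 = 0.9879;  √(1−r²) = 0.993932
√(n−2) = √136 = 11.661904
t = r·√(n−2)/√(1−r²) = 0.11 · 11.661904 / 0.993932 = 1.291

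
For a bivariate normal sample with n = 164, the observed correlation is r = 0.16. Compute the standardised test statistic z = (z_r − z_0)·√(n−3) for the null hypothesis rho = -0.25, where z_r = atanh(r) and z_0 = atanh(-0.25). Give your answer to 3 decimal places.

5.289

Fisher z: atanh(0.16) = 0.161387, atanh(-0.25) = -0.255413
z = (z_r − z_0)·√(n−3) = (0.161387 − (-0.255413))·√161 = 0.416800 · 12.688578 = 5.289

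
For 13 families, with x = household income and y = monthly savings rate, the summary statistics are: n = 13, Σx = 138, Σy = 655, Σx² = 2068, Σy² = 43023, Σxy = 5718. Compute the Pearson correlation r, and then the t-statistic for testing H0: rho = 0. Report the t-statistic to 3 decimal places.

S_xy = nΣxy − ΣxΣy = 13·5718 − 138·655 = 74334 − 90390 = -16056
S_xx = nΣx² − (Σx)² = 13·2068 − 138² = 26884 − 19044 = 7840
S_yy = nΣy² − (Σy)² = 13·43023 − 655² = 559299 − 429025 = 130274
r = S_xy / √(S_xx·S_yy) = -16056 / √(7840·130274) = -16056 / √1021348160 = -16056 / 31958.5381 = -0.5024
t = r·√(n−2)/√(1−r²) = -0.5024·√11 / √(1−0.252406) = -1.666272 / 0.864635 = -1.927

-1.927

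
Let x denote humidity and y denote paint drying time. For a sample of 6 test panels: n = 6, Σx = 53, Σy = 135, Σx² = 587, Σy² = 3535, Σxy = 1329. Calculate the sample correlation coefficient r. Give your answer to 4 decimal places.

S_xy = nΣxy − ΣxΣy = 6·1329 − 53·135 = 7974 − 7155 = 819
S_xx = nΣx² − (Σx)² = 6·587 − 53² = 3522 − 2809 = 713
S_yy = nΣy² − (Σy)² = 6·3535 − 135² = 21210 − 18225 = 2985
r = S_xy / √(S_xx·S_yy) = 819 / √(713·2985) = 819 / √2128305 = 819 / 1458.8711 = 0.5614

0.5614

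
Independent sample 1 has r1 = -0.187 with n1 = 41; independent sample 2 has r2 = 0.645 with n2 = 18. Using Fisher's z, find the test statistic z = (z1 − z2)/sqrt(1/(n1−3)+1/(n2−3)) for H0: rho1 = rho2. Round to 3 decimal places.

Fisher z-transforms: z1 = atanh(-0.187) = -0.189227, z2 = atanh(0.645) = 0.766689; difference d = -0.955916
Var(d) = 1/38 + 1/15 = 0.0263158 + 0.0666667 = 0.0929825
z = d/√Var(d) = -0.955916 / √0.0929825 = -0.955916 / 0.304930 = -3.135

-3.135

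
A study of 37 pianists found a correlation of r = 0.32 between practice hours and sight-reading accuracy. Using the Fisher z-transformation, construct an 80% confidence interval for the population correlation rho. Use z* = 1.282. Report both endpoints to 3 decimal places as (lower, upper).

z_r = atanh(0.32) = 0.331647;  SE = 1/√(n−3) = 1/√34 = 0.171499
z-limits: 0.331647 ± 1.282·0.171499 = 0.331647 ± 0.219862 = [0.111785, 0.551509]
ρ-limits: (tanh 0.111785, tanh 0.551509) = (0.111, 0.502)

(0.111, 0.502)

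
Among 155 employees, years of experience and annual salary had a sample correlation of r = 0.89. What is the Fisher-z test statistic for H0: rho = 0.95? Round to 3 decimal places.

-5.053

z_r = atanh(0.89) = 1.421926,  z_0 = atanh(0.95) = 1.831781
SE = 1/√(n−3) = 1/√152 = 0.081111
z = (z_r − z_0)/SE = (1.421926 − 1.831781) / 0.081111 = -0.409855 / 0.081111 = -5.053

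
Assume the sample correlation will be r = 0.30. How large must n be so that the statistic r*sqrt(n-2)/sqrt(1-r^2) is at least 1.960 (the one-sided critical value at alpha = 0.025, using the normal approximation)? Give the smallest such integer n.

41

r√(n−2)/√(1−r²) ≥ 1.960  ⇔  n−2 ≥ (1.960)²·(1−r²)/r²
(1−r²)/r² = (1−0.0900)/0.0900 = 10.1111
n ≥ 2 + 3.8416·10.1111 = 2 + 38.8428 = 40.8428
⌈40.8428⌉ = 41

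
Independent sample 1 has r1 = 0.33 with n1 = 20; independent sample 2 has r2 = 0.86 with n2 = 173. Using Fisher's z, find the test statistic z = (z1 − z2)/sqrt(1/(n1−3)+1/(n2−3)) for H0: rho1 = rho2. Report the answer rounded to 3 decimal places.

-3.737

Fisher z-transforms: z1 = atanh(0.33) = 0.342828, z2 = atanh(0.86) = 1.293345; difference d = -0.950517
Var(d) = 1/17 + 1/170 = 0.0588235 + 0.0058824 = 0.0647059
z = d/√Var(d) = -0.950517 / √0.0647059 = -0.950517 / 0.254374 = -3.737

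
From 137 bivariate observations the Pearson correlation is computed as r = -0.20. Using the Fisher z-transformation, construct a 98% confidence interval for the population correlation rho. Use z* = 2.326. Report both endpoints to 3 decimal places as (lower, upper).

Fisher z: z_r = atanh(r) = ½·ln((1+(-0.20))/(1−(-0.20))) = -0.202733
SE(z) = 1/√(n−3) = 1/√134 = 0.086387
98% ⇒ z* = 2.326; margin = 2.326·0.086387 = 0.200936
CI on z-scale: (-0.403669, -0.001797)
Back-transform: tanh(-0.403669) = -0.383084, tanh(-0.001797) = -0.001797

(-0.383, -0.002)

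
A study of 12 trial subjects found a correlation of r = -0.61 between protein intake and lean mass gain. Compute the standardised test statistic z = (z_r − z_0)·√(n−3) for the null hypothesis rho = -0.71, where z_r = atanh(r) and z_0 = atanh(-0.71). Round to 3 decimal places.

0.535

Fisher z: atanh(-0.61) = -0.708921, atanh(-0.71) = -0.887184
z = (z_r − z_0)·√(n−3) = (-0.708921 − (-0.887184))·√9 = 0.178263 · 3.000000 = 0.535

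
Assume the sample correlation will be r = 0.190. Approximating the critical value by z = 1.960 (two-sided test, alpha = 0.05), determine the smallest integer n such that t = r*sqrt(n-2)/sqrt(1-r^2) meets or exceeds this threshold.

105

r√(n−2)/√(1−r²) ≥ 1.960  ⇔  n−2 ≥ (1.960)²·(1−r²)/r²
(1−r²)/r² = (1−0.036100)/0.036100 = 26.7008
n ≥ 2 + 3.8416·26.7008 = 2 + 102.5738 = 104.5738
⌈104.5738⌉ = 105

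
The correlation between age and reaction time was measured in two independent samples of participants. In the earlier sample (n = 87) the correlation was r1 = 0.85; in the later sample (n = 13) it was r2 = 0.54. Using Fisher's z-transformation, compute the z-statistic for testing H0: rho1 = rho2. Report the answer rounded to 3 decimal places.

1.949

z1 = atanh(0.85) = 1.256153,  z2 = atanh(0.54) = 0.604156
SE = √(1/(n1−3) + 1/(n2−3)) = √(1/84 + 1/10) = √(0.0119048 + 0.1000000) = √0.1119048 = 0.334522
z = (z1 − z2)/SE = (1.256153 − 0.604156) / 0.334522 = 0.651997 / 0.334522 = 1.949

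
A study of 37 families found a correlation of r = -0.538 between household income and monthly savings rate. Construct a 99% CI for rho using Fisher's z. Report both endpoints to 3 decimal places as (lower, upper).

z_r = atanh(-0.538) = -0.601337;  SE = 1/√(n−3) = 1/√34 = 0.171499
z-limits: -0.601337 ± 2.576·0.171499 = -0.601337 ± 0.441781 = [-1.043118, -0.159556]
ρ-limits: (tanh -1.043118, tanh -0.159556) = (-0.779, -0.158)

(-0.779, -0.158)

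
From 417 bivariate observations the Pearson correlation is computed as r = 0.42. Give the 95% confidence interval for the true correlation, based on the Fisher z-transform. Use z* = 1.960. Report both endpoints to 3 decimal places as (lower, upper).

z_r = atanh(0.42) = 0.447692;  SE = 1/√(n−3) = 1/√414 = 0.049147
z-limits: 0.447692 ± 1.960·0.049147 = 0.447692 ± 0.096328 = [0.351364, 0.544020]
ρ-limits: (tanh 0.351364, tanh 0.544020) = (0.338, 0.496)

(0.338, 0.496)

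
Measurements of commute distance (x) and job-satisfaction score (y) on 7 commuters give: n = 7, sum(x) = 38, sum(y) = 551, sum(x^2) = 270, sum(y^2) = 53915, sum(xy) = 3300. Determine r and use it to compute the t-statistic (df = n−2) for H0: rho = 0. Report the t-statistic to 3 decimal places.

0.910

S_xy = nΣxy − ΣxΣy = 7·3300 − 38·551 = 23100 − 20938 = 2162
S_xx = nΣx² − (Σx)² = 7·270 − 38² = 1890 − 1444 = 446
S_yy = nΣy² − (Σy)² = 7·53915 − 551² = 377405 − 303601 = 73804
r = S_xy / √(S_xx·S_yy) = 2162 / √(446·73804) = 2162 / √32916584 = 2162 / 5737.2976 = 0.3768
t = r·√(n−2)/√(1−r²) = 0.3768·√5 / √(1−0.141978) = 0.842550 / 0.926295 = 0.910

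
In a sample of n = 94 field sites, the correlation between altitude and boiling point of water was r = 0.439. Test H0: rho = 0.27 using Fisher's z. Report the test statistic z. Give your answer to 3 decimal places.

1.852

z_r = atanh(0.439) = 0.470991,  z_0 = atanh(0.27) = 0.276864
SE = 1/√(n−3) = 1/√91 = 0.104828
z = (z_r − z_0)/SE = (0.470991 − 0.276864) / 0.104828 = 0.194127 / 0.104828 = 1.852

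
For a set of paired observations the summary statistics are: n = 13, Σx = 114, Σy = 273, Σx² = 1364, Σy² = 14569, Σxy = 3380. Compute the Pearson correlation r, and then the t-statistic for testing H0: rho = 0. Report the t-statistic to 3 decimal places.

2.182

Numerator: nΣxy − (Σx)(Σy) = 13·3380 − (114)(273) = 12818
Denominator: √[(nΣx²−(Σx)²)(nΣy²−(Σy)²)]
  nΣx²−(Σx)² = 13·1364 − 12996 = 4736;  nΣy²−(Σy)² = 13·14569 − 74529 = 114868
  √(4736·114868) = √544014848 = 23324.1259
r = 12818 / 23324.1259 = 0.5496
t = r·√(n−2)/√(1−r²) = 0.5496·√11 / √(1−0.302060) = 1.822817 / 0.835428 = 2.182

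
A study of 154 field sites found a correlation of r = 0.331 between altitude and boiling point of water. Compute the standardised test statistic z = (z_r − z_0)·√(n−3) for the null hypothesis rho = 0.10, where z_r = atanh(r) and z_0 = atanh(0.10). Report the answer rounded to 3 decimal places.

2.994

z_r = atanh(0.331) = 0.343951,  z_0 = atanh(0.10) = 0.100335
SE = 1/√(n−3) = 1/√151 = 0.081379
z = (z_r − z_0)/SE = (0.343951 − 0.100335) / 0.081379 = 0.243616 / 0.081379 = 2.994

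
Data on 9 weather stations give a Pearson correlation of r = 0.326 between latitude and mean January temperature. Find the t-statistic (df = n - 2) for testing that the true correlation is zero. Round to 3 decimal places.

t = r·√(n−2) / √(1−r²) with r = 0.326, n = 9
  = 0.326·√7 / √(1 − 0.106276)
  = 0.326·2.645751 / 0.945370
  = 0.862515 / 0.945370 = 0.912

0.912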